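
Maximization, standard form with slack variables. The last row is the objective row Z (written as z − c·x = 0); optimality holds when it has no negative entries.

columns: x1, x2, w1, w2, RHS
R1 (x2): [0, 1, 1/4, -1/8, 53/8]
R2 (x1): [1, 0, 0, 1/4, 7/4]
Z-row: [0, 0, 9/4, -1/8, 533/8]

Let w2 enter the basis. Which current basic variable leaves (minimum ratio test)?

Column w2 entries and ratios — x2: -1/8 ≤ 0, skip; x1: (7/4)/(1/4) = 7.
Smallest ratio is 7 in the row of x1, so x1 leaves.

x1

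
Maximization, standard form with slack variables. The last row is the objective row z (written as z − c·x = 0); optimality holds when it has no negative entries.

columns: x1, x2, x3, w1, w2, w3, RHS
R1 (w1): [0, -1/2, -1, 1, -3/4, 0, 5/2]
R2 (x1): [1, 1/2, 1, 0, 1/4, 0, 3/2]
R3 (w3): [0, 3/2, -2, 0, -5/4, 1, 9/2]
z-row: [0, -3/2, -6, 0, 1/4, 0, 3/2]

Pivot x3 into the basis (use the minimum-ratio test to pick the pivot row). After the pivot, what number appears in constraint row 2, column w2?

Ratio test on column x3 — row 1: entry -1 ≤ 0; row 2: (3/2)/1 = 3/2; row 3: entry -2 ≤ 0. Minimum is 3/2 at row 2 (x1 leaves); pivot element 1.
Divide row 2 by 1; eliminate column x3 from the other rows.
In the new row 2, the w2 entry is the old entry divided by the pivot: (1/4)/1 = 1/4.

1/4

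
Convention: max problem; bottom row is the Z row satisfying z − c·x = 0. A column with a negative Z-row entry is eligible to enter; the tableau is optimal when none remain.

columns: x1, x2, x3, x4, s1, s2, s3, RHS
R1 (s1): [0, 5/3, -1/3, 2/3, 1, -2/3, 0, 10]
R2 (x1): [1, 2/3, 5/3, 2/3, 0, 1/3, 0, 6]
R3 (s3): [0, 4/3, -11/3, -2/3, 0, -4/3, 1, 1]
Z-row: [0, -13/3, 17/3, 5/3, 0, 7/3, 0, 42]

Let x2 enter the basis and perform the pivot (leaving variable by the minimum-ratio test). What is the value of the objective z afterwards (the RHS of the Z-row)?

Ratio test on column x2 — row 1: 10/(5/3) = 6; row 2: 6/(2/3) = 9; row 3: 1/(4/3) = 3/4. Minimum is 3/4 at row 3 (s3 leaves); pivot element 4/3.
Pivot on row 3; the Z-row RHS becomes 42 − (-13/3)·(3/4) = 181/4.

181/4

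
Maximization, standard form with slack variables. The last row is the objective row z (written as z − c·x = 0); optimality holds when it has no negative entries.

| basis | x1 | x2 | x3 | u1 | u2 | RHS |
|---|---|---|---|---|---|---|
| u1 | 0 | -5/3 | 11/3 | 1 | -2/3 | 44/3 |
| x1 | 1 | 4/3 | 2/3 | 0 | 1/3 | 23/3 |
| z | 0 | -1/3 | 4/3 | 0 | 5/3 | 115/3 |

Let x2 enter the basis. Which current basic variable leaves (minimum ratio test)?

Column x2 entries and ratios — u1: -5/3 ≤ 0, skip; x1: (23/3)/(4/3) = 23/4.
Smallest ratio is 23/4 in the row of x1, so x1 leaves.

x1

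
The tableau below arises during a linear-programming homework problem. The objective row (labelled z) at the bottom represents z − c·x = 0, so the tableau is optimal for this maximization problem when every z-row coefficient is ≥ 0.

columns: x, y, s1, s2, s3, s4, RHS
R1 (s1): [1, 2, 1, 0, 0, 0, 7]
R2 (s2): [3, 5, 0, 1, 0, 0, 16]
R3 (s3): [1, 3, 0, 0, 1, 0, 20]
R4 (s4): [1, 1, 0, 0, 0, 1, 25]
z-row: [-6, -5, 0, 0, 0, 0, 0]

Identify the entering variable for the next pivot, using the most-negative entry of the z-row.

Negative z-row entries: x: -6, y: -5.
The most negative is -6 in column x, so x enters.

x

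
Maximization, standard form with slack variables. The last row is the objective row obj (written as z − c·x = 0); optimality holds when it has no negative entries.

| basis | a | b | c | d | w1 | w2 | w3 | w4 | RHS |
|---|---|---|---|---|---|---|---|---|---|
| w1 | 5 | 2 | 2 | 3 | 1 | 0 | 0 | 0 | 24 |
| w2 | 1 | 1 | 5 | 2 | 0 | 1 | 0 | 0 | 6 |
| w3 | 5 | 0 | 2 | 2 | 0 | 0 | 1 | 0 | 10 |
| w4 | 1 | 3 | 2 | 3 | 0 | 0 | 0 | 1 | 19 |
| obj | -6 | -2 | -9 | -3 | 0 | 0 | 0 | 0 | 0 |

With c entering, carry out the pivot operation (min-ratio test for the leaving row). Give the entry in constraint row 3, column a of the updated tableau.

23/5

Ratio test on column c — row 1: 24/2 = 12; row 2: 6/5 = 6/5; row 3: 10/2 = 5; row 4: 19/2 = 19/2. Minimum is 6/5 at row 2 (w2 leaves); pivot element 5.
Divide row 2 by 5; eliminate column c from the other rows.
Row 3 update in column a: 5 − 2·(1/5) = 23/5.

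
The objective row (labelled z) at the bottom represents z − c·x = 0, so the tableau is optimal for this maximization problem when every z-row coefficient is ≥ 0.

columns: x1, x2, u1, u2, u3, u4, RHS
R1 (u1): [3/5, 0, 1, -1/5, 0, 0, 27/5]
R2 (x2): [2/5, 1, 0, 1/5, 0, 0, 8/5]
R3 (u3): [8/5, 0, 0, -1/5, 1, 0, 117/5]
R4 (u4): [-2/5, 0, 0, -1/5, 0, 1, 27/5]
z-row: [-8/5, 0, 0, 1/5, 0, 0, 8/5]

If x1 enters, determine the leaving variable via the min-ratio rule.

Column x1 entries and ratios — u1: (27/5)/(3/5) = 9; x2: (8/5)/(2/5) = 4; u3: (117/5)/(8/5) = 117/8; u4: -2/5 ≤ 0, skip.
Smallest ratio is 4 in the row of x2, so x2 leaves.

x2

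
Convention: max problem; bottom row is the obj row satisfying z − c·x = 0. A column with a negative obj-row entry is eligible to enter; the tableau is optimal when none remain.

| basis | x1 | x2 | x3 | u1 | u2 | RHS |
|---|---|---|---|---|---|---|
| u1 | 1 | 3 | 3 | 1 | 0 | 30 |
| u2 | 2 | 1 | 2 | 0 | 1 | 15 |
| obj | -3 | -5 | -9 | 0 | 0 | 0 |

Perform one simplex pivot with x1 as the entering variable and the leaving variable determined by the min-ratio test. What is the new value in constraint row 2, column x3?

Ratio test on column x1 — row 1: 30/1 = 30; row 2: 15/2 = 15/2. Minimum is 15/2 at row 2 (u2 leaves); pivot element 2.
Divide row 2 by 2; eliminate column x1 from the other rows.
In the new row 2, the x3 entry is the old entry divided by the pivot: 2/2 = 1.

1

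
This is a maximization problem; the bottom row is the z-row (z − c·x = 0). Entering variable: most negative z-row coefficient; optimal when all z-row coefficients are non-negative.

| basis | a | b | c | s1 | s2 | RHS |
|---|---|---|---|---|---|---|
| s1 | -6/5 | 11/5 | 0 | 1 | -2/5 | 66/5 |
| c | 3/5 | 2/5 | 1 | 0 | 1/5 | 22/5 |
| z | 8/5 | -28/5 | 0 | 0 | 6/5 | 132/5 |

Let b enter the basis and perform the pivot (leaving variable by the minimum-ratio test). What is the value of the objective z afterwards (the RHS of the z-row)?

60

Ratio test on column b — row 1: (66/5)/(11/5) = 6; row 2: (22/5)/(2/5) = 11. Minimum is 6 at row 1 (s1 leaves); pivot element 11/5.
Pivot on row 1; the z-row RHS becomes 132/5 − (-28/5)·6 = 60.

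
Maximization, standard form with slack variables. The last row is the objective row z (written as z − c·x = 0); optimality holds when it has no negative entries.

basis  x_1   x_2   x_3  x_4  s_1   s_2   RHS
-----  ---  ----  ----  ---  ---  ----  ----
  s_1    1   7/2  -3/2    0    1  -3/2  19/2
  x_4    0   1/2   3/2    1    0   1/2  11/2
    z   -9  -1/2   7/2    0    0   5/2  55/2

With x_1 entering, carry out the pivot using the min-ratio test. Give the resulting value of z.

113

Ratio test on column x_1 — row 1: (19/2)/1 = 19/2; row 2: entry 0 ≤ 0. Minimum is 19/2 at row 1 (s_1 leaves); pivot element 1.
Pivot on row 1; the z-row RHS becomes 55/2 − (-9)·(19/2) = 113.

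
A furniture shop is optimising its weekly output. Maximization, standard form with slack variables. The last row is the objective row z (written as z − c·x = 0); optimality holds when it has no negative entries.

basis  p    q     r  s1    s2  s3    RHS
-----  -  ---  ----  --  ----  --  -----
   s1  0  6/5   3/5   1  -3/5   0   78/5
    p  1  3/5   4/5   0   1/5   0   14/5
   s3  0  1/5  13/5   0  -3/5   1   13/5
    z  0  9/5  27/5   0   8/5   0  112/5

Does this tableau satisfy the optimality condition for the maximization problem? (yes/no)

Every z-row coefficient is ≥ 0, so the tableau is optimal.

yes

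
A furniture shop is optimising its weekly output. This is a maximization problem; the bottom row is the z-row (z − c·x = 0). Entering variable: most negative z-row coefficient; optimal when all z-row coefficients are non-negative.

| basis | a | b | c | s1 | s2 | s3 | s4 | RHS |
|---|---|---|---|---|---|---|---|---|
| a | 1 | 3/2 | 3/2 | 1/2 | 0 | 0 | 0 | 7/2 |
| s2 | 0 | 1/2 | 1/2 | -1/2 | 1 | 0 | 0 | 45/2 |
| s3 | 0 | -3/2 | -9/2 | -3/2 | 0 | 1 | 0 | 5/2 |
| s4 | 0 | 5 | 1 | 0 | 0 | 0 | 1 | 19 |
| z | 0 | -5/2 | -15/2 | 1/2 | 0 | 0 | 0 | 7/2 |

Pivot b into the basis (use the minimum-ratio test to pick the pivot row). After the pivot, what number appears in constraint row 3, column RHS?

Ratio test on column b — row 1: (7/2)/(3/2) = 7/3; row 2: (45/2)/(1/2) = 45; row 3: entry -3/2 ≤ 0; row 4: 19/5 = 19/5. Minimum is 7/3 at row 1 (a leaves); pivot element 3/2.
Divide row 1 by 3/2; eliminate column b from the other rows.
Row 3 update in column RHS: 5/2 − (-3/2)·(7/3) = 6.

6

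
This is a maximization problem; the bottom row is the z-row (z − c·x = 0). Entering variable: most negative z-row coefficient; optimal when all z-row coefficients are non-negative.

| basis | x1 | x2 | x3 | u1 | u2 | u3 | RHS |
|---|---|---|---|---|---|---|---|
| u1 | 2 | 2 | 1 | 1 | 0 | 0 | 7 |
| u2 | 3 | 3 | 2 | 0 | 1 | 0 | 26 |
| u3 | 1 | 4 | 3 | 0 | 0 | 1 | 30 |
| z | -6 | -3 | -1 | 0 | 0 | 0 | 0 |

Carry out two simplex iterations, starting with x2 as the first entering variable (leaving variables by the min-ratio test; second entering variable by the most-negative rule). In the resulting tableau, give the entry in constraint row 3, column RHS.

53/2

Ratio test on column x2 — row 1: 7/2 = 7/2; row 2: 26/3 = 26/3; row 3: 30/4 = 15/2. Minimum is 7/2 at row 1 (u1 leaves); pivot element 2.
Divide row 1 by 2; eliminate column x2 from the other rows.
Second iteration: most negative z-row entry is -3 in column x1, so x1 enters.
Ratio test on column x1 — row 1: (7/2)/1 = 7/2; row 2: entry 0 ≤ 0; row 3: entry -3 ≤ 0. Minimum is 7/2 at row 1 (x2 leaves); pivot element 1.
Divide row 1 by 1; eliminate column x1 from the other rows.
After both pivots, the entry at constraint row 3, column RHS is 53/2.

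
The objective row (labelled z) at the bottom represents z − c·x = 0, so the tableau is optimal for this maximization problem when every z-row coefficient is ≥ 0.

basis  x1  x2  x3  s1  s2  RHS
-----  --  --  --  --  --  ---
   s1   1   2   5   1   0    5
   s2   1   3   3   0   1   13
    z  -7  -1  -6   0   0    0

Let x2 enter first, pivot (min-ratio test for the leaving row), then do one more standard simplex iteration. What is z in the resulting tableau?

Ratio test on column x2 — row 1: 5/2 = 5/2; row 2: 13/3 = 13/3. Minimum is 5/2 at row 1 (s1 leaves); pivot element 2.
Pivot on row 1; the z-row RHS becomes 0 − (-1)·(5/2) = 5/2.
Next entering variable (most negative z-row entry -13/2): x1.
Ratio test on column x1 — row 1: (5/2)/(1/2) = 5; row 2: entry -1/2 ≤ 0. Minimum is 5 at row 1 (x2 leaves); pivot element 1/2.
After the second pivot the z-row RHS is 5/2 − (-13/2)·5 = 35.

35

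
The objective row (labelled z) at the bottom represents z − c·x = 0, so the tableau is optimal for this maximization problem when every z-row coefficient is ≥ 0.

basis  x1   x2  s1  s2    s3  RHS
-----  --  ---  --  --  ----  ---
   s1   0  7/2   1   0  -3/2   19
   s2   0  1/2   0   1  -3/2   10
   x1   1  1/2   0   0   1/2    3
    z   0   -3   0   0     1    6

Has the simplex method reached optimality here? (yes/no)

The z-row has a negative entry -3 in column x2, so it is not optimal.

no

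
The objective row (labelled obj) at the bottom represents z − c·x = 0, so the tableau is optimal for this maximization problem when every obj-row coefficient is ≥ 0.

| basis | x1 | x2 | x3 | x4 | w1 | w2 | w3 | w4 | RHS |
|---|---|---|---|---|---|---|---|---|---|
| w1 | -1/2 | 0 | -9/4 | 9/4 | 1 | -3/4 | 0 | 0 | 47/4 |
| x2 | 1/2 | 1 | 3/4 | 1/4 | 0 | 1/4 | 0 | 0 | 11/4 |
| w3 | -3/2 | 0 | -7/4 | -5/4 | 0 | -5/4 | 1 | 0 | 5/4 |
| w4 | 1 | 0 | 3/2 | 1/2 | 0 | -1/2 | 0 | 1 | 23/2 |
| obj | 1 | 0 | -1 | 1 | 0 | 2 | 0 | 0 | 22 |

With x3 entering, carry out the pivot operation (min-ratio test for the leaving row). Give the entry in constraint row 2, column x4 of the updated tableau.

Ratio test on column x3 — row 1: entry -9/4 ≤ 0; row 2: (11/4)/(3/4) = 11/3; row 3: entry -7/4 ≤ 0; row 4: (23/2)/(3/2) = 23/3. Minimum is 11/3 at row 2 (x2 leaves); pivot element 3/4.
Divide row 2 by 3/4; eliminate column x3 from the other rows.
In the new row 2, the x4 entry is the old entry divided by the pivot: (1/4)/(3/4) = 1/3.

1/3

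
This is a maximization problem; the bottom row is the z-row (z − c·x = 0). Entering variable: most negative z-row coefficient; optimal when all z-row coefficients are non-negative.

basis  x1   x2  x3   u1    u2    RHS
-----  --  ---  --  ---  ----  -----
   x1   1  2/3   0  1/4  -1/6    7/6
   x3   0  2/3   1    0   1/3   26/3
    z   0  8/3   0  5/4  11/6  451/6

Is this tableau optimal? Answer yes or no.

yes

Every z-row coefficient is ≥ 0, so the tableau is optimal.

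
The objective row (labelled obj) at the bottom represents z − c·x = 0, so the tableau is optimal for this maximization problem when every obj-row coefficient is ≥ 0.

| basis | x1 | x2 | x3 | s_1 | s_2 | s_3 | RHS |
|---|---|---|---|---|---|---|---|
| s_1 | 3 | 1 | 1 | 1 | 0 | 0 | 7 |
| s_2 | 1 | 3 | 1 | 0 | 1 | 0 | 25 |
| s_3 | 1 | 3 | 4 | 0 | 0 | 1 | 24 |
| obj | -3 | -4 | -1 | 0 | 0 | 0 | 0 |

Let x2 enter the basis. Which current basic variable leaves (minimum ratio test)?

Column x2 entries and ratios — s_1: 7/1 = 7; s_2: 25/3 = 25/3; s_3: 24/3 = 8.
Smallest ratio is 7 in the row of s_1, so s_1 leaves.

s_1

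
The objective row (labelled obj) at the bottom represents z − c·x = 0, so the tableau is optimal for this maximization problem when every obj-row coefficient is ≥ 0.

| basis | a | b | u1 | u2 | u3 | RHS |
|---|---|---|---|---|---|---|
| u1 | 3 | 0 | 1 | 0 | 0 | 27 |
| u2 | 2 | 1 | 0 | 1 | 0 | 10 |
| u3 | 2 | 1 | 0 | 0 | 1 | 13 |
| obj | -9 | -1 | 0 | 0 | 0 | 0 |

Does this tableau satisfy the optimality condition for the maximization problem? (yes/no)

no

The obj-row has a negative entry -9 in column a, so it is not optimal.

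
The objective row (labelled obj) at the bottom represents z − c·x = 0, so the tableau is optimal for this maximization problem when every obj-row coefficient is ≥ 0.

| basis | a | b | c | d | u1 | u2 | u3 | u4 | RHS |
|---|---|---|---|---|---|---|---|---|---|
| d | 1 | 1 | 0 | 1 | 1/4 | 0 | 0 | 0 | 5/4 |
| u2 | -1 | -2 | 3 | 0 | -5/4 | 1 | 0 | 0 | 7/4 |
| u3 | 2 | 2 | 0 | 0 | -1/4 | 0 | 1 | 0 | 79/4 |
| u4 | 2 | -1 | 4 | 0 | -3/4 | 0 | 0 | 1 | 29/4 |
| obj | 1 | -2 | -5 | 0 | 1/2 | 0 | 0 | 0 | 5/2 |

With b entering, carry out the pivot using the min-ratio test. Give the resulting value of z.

Ratio test on column b — row 1: (5/4)/1 = 5/4; row 2: entry -2 ≤ 0; row 3: (79/4)/2 = 79/8; row 4: entry -1 ≤ 0. Minimum is 5/4 at row 1 (d leaves); pivot element 1.
Pivot on row 1; the obj-row RHS becomes 5/2 − (-2)·(5/4) = 5.

5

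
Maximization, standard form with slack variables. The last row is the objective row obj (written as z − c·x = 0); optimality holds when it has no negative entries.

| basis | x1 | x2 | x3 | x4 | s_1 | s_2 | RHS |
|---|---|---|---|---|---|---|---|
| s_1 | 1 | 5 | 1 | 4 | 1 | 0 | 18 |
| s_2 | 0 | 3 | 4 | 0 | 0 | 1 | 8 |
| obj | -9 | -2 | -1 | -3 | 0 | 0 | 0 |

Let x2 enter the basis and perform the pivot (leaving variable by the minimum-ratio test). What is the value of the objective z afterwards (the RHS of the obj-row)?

16/3

Ratio test on column x2 — row 1: 18/5 = 18/5; row 2: 8/3 = 8/3. Minimum is 8/3 at row 2 (s_2 leaves); pivot element 3.
Pivot on row 2; the obj-row RHS becomes 0 − (-2)·(8/3) = 16/3.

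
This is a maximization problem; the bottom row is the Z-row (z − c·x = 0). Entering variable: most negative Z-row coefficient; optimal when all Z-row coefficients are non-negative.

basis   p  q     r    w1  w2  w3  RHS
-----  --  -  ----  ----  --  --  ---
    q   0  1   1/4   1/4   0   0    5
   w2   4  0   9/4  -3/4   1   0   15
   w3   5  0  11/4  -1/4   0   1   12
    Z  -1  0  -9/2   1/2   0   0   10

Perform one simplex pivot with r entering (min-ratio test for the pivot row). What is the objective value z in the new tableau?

326/11

Ratio test on column r — row 1: 5/(1/4) = 20; row 2: 15/(9/4) = 20/3; row 3: 12/(11/4) = 48/11. Minimum is 48/11 at row 3 (w3 leaves); pivot element 11/4.
Pivot on row 3; the Z-row RHS becomes 10 − (-9/2)·(48/11) = 326/11.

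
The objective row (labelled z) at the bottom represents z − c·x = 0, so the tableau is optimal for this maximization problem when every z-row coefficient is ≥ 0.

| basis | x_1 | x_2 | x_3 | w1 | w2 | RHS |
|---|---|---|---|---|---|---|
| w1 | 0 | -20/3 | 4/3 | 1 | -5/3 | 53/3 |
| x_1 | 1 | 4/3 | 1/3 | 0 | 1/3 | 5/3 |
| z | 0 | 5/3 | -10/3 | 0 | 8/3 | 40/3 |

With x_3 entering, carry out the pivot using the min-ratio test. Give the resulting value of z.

30

Ratio test on column x_3 — row 1: (53/3)/(4/3) = 53/4; row 2: (5/3)/(1/3) = 5. Minimum is 5 at row 2 (x_1 leaves); pivot element 1/3.
Pivot on row 2; the z-row RHS becomes 40/3 − (-10/3)·5 = 30.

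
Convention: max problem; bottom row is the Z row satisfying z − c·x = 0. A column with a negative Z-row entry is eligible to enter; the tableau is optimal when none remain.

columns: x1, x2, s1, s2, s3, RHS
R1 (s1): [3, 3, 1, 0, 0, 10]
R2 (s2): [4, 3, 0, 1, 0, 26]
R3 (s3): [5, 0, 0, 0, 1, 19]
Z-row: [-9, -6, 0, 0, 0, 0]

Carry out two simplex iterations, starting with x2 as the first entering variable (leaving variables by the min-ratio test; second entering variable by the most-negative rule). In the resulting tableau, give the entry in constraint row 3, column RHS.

Ratio test on column x2 — row 1: 10/3 = 10/3; row 2: 26/3 = 26/3; row 3: entry 0 ≤ 0. Minimum is 10/3 at row 1 (s1 leaves); pivot element 3.
Divide row 1 by 3; eliminate column x2 from the other rows.
Second iteration: most negative Z-row entry is -3 in column x1, so x1 enters.
Ratio test on column x1 — row 1: (10/3)/1 = 10/3; row 2: 16/1 = 16; row 3: 19/5 = 19/5. Minimum is 10/3 at row 1 (x2 leaves); pivot element 1.
Divide row 1 by 1; eliminate column x1 from the other rows.
After both pivots, the entry at constraint row 3, column RHS is 7/3.

7/3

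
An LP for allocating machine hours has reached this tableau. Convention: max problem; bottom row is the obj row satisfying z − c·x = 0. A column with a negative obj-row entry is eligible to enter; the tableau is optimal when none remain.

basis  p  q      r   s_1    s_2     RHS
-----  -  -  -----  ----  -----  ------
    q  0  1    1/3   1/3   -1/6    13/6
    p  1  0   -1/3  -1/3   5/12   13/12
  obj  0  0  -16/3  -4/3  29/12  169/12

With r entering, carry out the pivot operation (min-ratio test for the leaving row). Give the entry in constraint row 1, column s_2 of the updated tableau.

Ratio test on column r — row 1: (13/6)/(1/3) = 13/2; row 2: entry -1/3 ≤ 0. Minimum is 13/2 at row 1 (q leaves); pivot element 1/3.
Divide row 1 by 1/3; eliminate column r from the other rows.
In the new row 1, the s_2 entry is the old entry divided by the pivot: (-1/6)/(1/3) = -1/2.

-1/2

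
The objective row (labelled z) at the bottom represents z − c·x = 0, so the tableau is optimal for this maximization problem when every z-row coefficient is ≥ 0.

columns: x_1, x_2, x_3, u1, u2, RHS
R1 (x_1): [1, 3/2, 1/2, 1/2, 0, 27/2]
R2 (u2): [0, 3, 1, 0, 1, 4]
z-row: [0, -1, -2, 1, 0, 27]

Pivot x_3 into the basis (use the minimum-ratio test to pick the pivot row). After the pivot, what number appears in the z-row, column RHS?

35

Ratio test on column x_3 — row 1: (27/2)/(1/2) = 27; row 2: 4/1 = 4. Minimum is 4 at row 2 (u2 leaves); pivot element 1.
Divide row 2 by 1; eliminate column x_3 from the other rows.
z-row update in column RHS: 27 − (-2)·4 = 35.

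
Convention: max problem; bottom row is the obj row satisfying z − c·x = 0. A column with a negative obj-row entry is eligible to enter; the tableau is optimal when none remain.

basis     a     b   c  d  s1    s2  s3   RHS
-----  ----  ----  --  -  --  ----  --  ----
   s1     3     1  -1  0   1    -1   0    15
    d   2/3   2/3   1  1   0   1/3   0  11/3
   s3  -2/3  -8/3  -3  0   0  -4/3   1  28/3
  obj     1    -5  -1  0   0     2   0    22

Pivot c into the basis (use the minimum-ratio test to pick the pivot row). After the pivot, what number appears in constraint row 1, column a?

11/3

Ratio test on column c — row 1: entry -1 ≤ 0; row 2: (11/3)/1 = 11/3; row 3: entry -3 ≤ 0. Minimum is 11/3 at row 2 (d leaves); pivot element 1.
Divide row 2 by 1; eliminate column c from the other rows.
Row 1 update in column a: 3 − (-1)·(2/3) = 11/3.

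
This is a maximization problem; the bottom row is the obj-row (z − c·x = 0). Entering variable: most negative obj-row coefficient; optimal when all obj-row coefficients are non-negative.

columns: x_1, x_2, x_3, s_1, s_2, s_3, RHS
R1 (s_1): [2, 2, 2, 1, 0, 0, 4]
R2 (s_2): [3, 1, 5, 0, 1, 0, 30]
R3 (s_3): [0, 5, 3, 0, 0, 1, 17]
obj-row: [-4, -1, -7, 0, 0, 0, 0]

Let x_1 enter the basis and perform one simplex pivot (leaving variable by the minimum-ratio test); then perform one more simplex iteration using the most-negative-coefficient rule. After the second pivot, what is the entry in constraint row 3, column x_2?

Ratio test on column x_1 — row 1: 4/2 = 2; row 2: 30/3 = 10; row 3: entry 0 ≤ 0. Minimum is 2 at row 1 (s_1 leaves); pivot element 2.
Divide row 1 by 2; eliminate column x_1 from the other rows.
Second iteration: most negative obj-row entry is -3 in column x_3, so x_3 enters.
Ratio test on column x_3 — row 1: 2/1 = 2; row 2: 24/2 = 12; row 3: 17/3 = 17/3. Minimum is 2 at row 1 (x_1 leaves); pivot element 1.
Divide row 1 by 1; eliminate column x_3 from the other rows.
After both pivots, the entry at constraint row 3, column x_2 is 2.

2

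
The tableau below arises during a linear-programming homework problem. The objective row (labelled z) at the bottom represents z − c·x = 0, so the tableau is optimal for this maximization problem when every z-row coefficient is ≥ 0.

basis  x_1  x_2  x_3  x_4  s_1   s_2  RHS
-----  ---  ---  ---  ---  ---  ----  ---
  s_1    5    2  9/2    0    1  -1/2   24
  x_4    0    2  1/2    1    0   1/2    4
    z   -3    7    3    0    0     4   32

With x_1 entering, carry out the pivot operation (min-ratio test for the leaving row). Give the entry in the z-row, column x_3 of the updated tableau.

Ratio test on column x_1 — row 1: 24/5 = 24/5; row 2: entry 0 ≤ 0. Minimum is 24/5 at row 1 (s_1 leaves); pivot element 5.
Divide row 1 by 5; eliminate column x_1 from the other rows.
z-row update in column x_3: 3 − (-3)·(9/10) = 57/10.

57/10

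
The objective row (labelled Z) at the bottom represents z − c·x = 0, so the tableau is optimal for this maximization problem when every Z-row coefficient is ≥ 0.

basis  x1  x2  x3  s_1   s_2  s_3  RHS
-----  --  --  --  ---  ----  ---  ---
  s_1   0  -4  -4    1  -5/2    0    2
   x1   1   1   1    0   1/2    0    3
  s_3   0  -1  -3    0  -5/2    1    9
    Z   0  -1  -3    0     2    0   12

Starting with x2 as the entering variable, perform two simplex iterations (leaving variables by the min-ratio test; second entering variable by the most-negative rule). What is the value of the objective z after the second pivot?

21

Ratio test on column x2 — row 1: entry -4 ≤ 0; row 2: 3/1 = 3; row 3: entry -1 ≤ 0. Minimum is 3 at row 2 (x1 leaves); pivot element 1.
Pivot on row 2; the Z-row RHS becomes 12 − (-1)·3 = 15.
Next entering variable (most negative Z-row entry -2): x3.
Ratio test on column x3 — row 1: entry 0 ≤ 0; row 2: 3/1 = 3; row 3: entry -2 ≤ 0. Minimum is 3 at row 2 (x2 leaves); pivot element 1.
After the second pivot the Z-row RHS is 15 − (-2)·3 = 21.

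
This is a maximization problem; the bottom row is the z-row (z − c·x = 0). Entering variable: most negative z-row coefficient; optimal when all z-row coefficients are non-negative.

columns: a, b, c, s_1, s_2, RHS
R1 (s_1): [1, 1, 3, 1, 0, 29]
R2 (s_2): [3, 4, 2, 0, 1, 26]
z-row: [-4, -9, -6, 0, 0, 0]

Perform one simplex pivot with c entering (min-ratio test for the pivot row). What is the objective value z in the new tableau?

Ratio test on column c — row 1: 29/3 = 29/3; row 2: 26/2 = 13. Minimum is 29/3 at row 1 (s_1 leaves); pivot element 3.
Pivot on row 1; the z-row RHS becomes 0 − (-6)·(29/3) = 58.

58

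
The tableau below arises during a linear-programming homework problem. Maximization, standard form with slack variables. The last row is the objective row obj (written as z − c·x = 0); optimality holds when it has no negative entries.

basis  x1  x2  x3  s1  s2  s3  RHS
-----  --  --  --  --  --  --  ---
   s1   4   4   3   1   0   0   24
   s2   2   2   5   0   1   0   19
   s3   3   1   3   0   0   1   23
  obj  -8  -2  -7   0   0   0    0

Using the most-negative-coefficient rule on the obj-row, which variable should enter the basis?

x1

Negative obj-row entries: x1: -8, x2: -2, x3: -7.
The most negative is -8 in column x1, so x1 enters.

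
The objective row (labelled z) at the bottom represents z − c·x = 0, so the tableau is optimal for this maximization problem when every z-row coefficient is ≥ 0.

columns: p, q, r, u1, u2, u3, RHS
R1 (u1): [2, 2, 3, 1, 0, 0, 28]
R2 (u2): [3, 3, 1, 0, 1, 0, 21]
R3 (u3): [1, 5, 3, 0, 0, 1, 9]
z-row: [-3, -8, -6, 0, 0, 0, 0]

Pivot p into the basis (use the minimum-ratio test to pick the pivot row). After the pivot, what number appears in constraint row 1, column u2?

-2/3

Ratio test on column p — row 1: 28/2 = 14; row 2: 21/3 = 7; row 3: 9/1 = 9. Minimum is 7 at row 2 (u2 leaves); pivot element 3.
Divide row 2 by 3; eliminate column p from the other rows.
Row 1 update in column u2: 0 − 2·(1/3) = -2/3.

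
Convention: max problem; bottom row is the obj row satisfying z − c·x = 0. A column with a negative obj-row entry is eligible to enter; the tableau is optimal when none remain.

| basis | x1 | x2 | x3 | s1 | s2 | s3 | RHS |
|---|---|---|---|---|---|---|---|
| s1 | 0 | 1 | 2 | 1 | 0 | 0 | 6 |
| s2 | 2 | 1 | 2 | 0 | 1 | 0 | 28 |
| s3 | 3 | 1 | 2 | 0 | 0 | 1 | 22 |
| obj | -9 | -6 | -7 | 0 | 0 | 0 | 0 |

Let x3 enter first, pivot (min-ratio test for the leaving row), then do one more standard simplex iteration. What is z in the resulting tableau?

69

Ratio test on column x3 — row 1: 6/2 = 3; row 2: 28/2 = 14; row 3: 22/2 = 11. Minimum is 3 at row 1 (s1 leaves); pivot element 2.
Pivot on row 1; the obj-row RHS becomes 0 − (-7)·3 = 21.
Next entering variable (most negative obj-row entry -9): x1.
Ratio test on column x1 — row 1: entry 0 ≤ 0; row 2: 22/2 = 11; row 3: 16/3 = 16/3. Minimum is 16/3 at row 3 (s3 leaves); pivot element 3.
After the second pivot the obj-row RHS is 21 − (-9)·(16/3) = 69.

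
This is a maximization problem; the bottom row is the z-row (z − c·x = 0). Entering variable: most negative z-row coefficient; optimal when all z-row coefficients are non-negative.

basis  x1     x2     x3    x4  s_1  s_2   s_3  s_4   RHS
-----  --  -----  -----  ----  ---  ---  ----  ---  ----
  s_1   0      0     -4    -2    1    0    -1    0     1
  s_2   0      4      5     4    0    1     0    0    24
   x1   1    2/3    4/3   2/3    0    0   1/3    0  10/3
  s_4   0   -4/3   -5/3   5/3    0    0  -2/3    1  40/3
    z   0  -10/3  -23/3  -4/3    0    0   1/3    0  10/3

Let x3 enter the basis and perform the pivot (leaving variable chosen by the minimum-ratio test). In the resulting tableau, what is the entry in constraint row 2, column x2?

Ratio test on column x3 — row 1: entry -4 ≤ 0; row 2: 24/5 = 24/5; row 3: (10/3)/(4/3) = 5/2; row 4: entry -5/3 ≤ 0. Minimum is 5/2 at row 3 (x1 leaves); pivot element 4/3.
Divide row 3 by 4/3; eliminate column x3 from the other rows.
Row 2 update in column x2: 4 − 5·(1/2) = 3/2.

3/2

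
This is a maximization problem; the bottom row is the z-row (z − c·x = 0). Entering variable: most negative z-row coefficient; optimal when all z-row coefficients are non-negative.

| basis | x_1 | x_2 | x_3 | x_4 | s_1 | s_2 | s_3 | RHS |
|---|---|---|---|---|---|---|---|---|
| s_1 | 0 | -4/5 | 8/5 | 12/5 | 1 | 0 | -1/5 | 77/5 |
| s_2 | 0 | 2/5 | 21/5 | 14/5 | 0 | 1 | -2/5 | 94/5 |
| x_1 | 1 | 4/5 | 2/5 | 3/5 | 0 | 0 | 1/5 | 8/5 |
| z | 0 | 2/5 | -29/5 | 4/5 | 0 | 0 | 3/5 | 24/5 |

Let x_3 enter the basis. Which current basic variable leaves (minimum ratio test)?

x_1

Column x_3 entries and ratios — s_1: (77/5)/(8/5) = 77/8; s_2: (94/5)/(21/5) = 94/21; x_1: (8/5)/(2/5) = 4.
Smallest ratio is 4 in the row of x_1, so x_1 leaves.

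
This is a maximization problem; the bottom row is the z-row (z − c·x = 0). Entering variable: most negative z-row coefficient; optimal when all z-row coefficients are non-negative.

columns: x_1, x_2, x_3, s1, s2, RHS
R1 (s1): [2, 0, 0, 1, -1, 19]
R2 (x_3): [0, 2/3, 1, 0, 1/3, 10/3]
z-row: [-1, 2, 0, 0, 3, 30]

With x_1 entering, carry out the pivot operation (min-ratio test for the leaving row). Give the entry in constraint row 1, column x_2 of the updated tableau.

0

Ratio test on column x_1 — row 1: 19/2 = 19/2; row 2: entry 0 ≤ 0. Minimum is 19/2 at row 1 (s1 leaves); pivot element 2.
Divide row 1 by 2; eliminate column x_1 from the other rows.
In the new row 1, the x_2 entry is the old entry divided by the pivot: 0/2 = 0.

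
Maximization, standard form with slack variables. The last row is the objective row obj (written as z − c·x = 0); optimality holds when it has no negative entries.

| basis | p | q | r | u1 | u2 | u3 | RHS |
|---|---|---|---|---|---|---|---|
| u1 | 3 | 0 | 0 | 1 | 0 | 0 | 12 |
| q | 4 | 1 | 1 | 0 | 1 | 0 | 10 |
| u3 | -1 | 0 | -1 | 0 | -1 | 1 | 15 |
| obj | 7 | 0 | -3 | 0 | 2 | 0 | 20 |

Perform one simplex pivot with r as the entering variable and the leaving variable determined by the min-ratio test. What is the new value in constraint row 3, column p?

3

Ratio test on column r — row 1: entry 0 ≤ 0; row 2: 10/1 = 10; row 3: entry -1 ≤ 0. Minimum is 10 at row 2 (q leaves); pivot element 1.
Divide row 2 by 1; eliminate column r from the other rows.
Row 3 update in column p: -1 − (-1)·4 = 3.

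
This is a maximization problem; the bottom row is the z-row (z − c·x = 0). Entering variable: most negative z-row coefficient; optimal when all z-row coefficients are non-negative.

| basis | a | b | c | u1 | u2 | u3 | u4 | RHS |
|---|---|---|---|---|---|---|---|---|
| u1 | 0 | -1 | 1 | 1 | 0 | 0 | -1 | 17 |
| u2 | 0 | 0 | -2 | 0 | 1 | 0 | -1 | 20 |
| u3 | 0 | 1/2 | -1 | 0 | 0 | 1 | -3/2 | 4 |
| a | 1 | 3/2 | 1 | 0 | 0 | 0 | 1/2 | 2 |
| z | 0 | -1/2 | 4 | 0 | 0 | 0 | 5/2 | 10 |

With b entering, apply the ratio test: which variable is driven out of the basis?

a

Column b entries and ratios — u1: -1 ≤ 0, skip; u2: 0 ≤ 0, skip; u3: 4/(1/2) = 8; a: 2/(3/2) = 4/3.
Smallest ratio is 4/3 in the row of a, so a leaves.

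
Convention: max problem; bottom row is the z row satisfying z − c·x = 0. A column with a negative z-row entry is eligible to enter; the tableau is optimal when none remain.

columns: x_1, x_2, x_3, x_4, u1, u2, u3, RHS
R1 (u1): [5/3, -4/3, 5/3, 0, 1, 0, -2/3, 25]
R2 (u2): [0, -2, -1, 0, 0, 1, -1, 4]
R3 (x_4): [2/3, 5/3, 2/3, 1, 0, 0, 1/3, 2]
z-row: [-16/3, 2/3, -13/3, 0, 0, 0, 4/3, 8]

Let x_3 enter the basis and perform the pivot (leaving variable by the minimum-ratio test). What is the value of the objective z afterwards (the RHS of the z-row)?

21

Ratio test on column x_3 — row 1: 25/(5/3) = 15; row 2: entry -1 ≤ 0; row 3: 2/(2/3) = 3. Minimum is 3 at row 3 (x_4 leaves); pivot element 2/3.
Pivot on row 3; the z-row RHS becomes 8 − (-13/3)·3 = 21.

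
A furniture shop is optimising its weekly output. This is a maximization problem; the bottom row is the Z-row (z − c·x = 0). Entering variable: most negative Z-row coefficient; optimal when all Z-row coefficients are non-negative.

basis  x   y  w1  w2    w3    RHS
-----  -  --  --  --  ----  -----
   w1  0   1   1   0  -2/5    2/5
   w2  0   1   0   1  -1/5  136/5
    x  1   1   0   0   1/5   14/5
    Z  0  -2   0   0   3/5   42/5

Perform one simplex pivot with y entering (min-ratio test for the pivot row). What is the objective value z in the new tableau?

46/5

Ratio test on column y — row 1: (2/5)/1 = 2/5; row 2: (136/5)/1 = 136/5; row 3: (14/5)/1 = 14/5. Minimum is 2/5 at row 1 (w1 leaves); pivot element 1.
Pivot on row 1; the Z-row RHS becomes 42/5 − (-2)·(2/5) = 46/5.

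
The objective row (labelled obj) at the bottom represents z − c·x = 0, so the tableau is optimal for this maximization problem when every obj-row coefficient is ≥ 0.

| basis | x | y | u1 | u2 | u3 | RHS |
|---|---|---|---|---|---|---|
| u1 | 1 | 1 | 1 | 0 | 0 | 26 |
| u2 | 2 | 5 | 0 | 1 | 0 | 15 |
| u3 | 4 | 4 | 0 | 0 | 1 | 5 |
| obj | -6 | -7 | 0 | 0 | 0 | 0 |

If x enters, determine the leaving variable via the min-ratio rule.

u3

Column x entries and ratios — u1: 26/1 = 26; u2: 15/2 = 15/2; u3: 5/4 = 5/4.
Smallest ratio is 5/4 in the row of u3, so u3 leaves.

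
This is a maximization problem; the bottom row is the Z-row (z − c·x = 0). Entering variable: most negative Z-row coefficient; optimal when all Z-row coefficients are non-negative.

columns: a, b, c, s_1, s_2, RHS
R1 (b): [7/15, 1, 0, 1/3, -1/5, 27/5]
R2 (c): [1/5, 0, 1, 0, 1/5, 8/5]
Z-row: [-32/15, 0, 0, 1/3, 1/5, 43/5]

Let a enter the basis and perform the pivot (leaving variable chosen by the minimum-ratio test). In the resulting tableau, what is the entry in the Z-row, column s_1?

Ratio test on column a — row 1: (27/5)/(7/15) = 81/7; row 2: (8/5)/(1/5) = 8. Minimum is 8 at row 2 (c leaves); pivot element 1/5.
Divide row 2 by 1/5; eliminate column a from the other rows.
Z-row update in column s_1: 1/3 − (-32/15)·0 = 1/3.

1/3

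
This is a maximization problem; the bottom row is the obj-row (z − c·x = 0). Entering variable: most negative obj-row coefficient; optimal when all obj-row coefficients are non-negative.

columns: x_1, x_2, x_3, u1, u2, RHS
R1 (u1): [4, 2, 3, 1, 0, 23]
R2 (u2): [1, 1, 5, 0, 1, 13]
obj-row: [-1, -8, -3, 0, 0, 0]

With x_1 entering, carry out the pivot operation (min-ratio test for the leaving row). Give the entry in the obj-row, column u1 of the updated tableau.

Ratio test on column x_1 — row 1: 23/4 = 23/4; row 2: 13/1 = 13. Minimum is 23/4 at row 1 (u1 leaves); pivot element 4.
Divide row 1 by 4; eliminate column x_1 from the other rows.
obj-row update in column u1: 0 − (-1)·(1/4) = 1/4.

1/4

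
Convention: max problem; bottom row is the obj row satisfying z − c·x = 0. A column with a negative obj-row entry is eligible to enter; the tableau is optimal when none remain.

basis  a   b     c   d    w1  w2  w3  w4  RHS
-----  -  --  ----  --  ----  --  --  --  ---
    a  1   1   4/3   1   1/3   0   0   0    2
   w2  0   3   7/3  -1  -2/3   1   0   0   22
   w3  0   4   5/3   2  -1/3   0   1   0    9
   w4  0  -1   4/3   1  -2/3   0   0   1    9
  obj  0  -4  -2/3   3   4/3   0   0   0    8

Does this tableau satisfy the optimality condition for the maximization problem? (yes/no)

no

The obj-row has a negative entry -4 in column b, so it is not optimal.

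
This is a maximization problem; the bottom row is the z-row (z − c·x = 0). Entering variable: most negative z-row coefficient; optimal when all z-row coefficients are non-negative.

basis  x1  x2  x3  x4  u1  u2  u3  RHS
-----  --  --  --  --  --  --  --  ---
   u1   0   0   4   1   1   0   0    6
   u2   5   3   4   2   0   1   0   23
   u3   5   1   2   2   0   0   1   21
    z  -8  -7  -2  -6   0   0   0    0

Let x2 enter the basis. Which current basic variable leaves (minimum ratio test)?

u2

Column x2 entries and ratios — u1: 0 ≤ 0, skip; u2: 23/3 = 23/3; u3: 21/1 = 21.
Smallest ratio is 23/3 in the row of u2, so u2 leaves.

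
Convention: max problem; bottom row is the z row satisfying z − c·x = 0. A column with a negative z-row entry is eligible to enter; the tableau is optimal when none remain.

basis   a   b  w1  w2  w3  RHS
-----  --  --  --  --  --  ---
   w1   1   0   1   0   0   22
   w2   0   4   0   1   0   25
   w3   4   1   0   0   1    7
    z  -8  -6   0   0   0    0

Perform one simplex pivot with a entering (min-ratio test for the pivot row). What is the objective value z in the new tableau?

Ratio test on column a — row 1: 22/1 = 22; row 2: entry 0 ≤ 0; row 3: 7/4 = 7/4. Minimum is 7/4 at row 3 (w3 leaves); pivot element 4.
Pivot on row 3; the z-row RHS becomes 0 − (-8)·(7/4) = 14.

14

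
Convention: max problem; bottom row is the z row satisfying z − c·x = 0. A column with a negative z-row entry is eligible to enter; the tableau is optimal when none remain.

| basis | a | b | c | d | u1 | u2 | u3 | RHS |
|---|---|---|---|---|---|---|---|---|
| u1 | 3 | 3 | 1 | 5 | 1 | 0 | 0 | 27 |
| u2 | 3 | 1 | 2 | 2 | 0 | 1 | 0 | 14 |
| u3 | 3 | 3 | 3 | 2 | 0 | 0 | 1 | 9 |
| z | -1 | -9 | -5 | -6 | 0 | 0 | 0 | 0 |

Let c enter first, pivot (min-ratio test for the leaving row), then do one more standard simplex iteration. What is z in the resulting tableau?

Ratio test on column c — row 1: 27/1 = 27; row 2: 14/2 = 7; row 3: 9/3 = 3. Minimum is 3 at row 3 (u3 leaves); pivot element 3.
Pivot on row 3; the z-row RHS becomes 0 − (-5)·3 = 15.
Next entering variable (most negative z-row entry -4): b.
Ratio test on column b — row 1: 24/2 = 12; row 2: entry -1 ≤ 0; row 3: 3/1 = 3. Minimum is 3 at row 3 (c leaves); pivot element 1.
After the second pivot the z-row RHS is 15 − (-4)·3 = 27.

27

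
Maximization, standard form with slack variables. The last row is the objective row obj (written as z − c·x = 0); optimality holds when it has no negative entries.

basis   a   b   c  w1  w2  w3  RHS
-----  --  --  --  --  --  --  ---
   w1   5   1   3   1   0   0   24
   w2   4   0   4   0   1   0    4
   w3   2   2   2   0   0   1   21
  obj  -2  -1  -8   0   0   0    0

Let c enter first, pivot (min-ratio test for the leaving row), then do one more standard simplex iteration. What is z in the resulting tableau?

Ratio test on column c — row 1: 24/3 = 8; row 2: 4/4 = 1; row 3: 21/2 = 21/2. Minimum is 1 at row 2 (w2 leaves); pivot element 4.
Pivot on row 2; the obj-row RHS becomes 0 − (-8)·1 = 8.
Next entering variable (most negative obj-row entry -1): b.
Ratio test on column b — row 1: 21/1 = 21; row 2: entry 0 ≤ 0; row 3: 19/2 = 19/2. Minimum is 19/2 at row 3 (w3 leaves); pivot element 2.
After the second pivot the obj-row RHS is 8 − (-1)·(19/2) = 35/2.

35/2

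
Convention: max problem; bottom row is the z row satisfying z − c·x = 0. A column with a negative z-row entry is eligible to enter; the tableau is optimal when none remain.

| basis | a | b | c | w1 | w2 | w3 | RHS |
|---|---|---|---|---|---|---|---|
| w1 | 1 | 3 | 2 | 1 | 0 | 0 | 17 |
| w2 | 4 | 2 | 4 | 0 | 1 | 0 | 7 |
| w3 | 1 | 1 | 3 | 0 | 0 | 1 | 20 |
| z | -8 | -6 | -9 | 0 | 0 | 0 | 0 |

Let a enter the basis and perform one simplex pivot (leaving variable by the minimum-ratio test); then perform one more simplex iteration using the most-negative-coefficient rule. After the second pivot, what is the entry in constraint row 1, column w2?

-3/2

Ratio test on column a — row 1: 17/1 = 17; row 2: 7/4 = 7/4; row 3: 20/1 = 20. Minimum is 7/4 at row 2 (w2 leaves); pivot element 4.
Divide row 2 by 4; eliminate column a from the other rows.
Second iteration: most negative z-row entry is -2 in column b, so b enters.
Ratio test on column b — row 1: (61/4)/(5/2) = 61/10; row 2: (7/4)/(1/2) = 7/2; row 3: (73/4)/(1/2) = 73/2. Minimum is 7/2 at row 2 (a leaves); pivot element 1/2.
Divide row 2 by 1/2; eliminate column b from the other rows.
After both pivots, the entry at constraint row 1, column w2 is -3/2.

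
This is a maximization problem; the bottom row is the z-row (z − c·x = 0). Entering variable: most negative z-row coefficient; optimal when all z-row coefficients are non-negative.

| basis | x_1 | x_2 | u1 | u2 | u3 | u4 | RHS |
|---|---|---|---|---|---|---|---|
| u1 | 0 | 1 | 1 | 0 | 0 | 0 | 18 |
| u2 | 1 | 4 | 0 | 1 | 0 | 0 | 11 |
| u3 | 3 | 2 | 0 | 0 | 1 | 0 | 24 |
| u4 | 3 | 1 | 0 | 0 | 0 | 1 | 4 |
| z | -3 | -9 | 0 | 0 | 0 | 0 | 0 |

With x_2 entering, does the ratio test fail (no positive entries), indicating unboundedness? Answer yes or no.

no

Column x_2 has positive entries in row(s) 1, 2, 3, 4, so the ratio test bounds it — not unbounded.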